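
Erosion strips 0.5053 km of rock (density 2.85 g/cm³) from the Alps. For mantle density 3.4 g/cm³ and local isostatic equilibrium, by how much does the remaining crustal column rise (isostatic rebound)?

0.424 km

Unloading: uplift u = e ρ_c/ρ_m = 0.5053 km × 2.85/3.4 = 0.424 km.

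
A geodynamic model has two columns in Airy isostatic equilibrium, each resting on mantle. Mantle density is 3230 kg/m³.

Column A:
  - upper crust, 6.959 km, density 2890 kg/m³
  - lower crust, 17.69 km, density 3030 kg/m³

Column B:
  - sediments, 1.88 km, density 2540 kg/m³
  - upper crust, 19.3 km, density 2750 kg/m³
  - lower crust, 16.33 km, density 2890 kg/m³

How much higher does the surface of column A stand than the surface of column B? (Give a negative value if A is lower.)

For any compensation level in the mantle, the mantle terms cancel and isostasy reduces to e = (Σt_A − Σt_B) − (Σ(ρt)_A − Σ(ρt)_B) / ρ_m.
Σt_A = 24.649 km; Σt_B = 37.51 km; Σ(ρt)_A = 73712.21; Σ(ρt)_B = 105043.9 (in km·kg/m³).
e = (24.649 − 37.51) − (73712.21 − 105043.9) / 3230 = −3.16 km.

−3.16 km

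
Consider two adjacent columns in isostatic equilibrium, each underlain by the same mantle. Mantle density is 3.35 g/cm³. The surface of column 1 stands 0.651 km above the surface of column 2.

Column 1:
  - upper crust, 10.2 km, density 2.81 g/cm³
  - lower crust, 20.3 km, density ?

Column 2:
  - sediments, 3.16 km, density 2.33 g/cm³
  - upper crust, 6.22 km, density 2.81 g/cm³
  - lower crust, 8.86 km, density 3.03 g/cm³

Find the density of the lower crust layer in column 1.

3.05 g/cm³

Take the compensation level at the base of the deeper column (depth z_c below the surface of column 1) and equate Σ ρ_i t_i down to z_c; mantle fills any gap and the z_c terms cancel.
Column 1: 10.2×2.81 + 20.3×ρ + (z_c − 30.5)×3.35
Column 2: 0.651×0 + 3.16×2.33 + 6.22×2.81 + 8.86×3.03 + (z_c − 0.651 − 18.24)×3.35
The z_c×3.35 term appears on both sides and cancels. Collect the known terms of each column as K = Σ(ρt)_known − 3.35 × (depth of known layers): K_1 = 28.662 − 3.35×30.5 = −73.513; K_2 = 51.6868 − 3.35×(0.651 + 18.24) = −11.59805.
Balance: K_1 + 20.3×ρ = K_2, so ρ = (K_2 − K_1)/20.3 = 61.9149/20.3 = 3.05 g/cm³.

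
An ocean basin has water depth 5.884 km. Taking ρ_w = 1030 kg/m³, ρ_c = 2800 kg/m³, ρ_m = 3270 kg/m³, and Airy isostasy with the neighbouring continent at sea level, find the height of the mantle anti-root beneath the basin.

22.2 km

Equating mass per unit area of the two columns: replacing crust with seawater at the top is compensated by replacing crust with mantle at the base: d (ρ_c − ρ_w) = a (ρ_m − ρ_c).
a = d (ρ_c − ρ_w)/(ρ_m − ρ_c) = 5.884 km × 1770/470 = 22.2 km.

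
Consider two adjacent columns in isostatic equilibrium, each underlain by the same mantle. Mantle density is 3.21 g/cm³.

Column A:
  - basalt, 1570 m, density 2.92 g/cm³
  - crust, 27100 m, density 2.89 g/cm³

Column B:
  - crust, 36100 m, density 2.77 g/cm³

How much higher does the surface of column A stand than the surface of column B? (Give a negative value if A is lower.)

For any compensation level in the mantle, the mantle terms cancel and isostasy reduces to e = (Σt_A − Σt_B) − (Σ(ρt)_A − Σ(ρt)_B) / ρ_m.
Σt_A = 28670 m; Σt_B = 36100 m; Σ(ρt)_A = 82903.4; Σ(ρt)_B = 99997 (in m·g/cm³).
e = (28670 − 36100) − (82903.4 − 99997) / 3.21 = −2100 m.

−2100 m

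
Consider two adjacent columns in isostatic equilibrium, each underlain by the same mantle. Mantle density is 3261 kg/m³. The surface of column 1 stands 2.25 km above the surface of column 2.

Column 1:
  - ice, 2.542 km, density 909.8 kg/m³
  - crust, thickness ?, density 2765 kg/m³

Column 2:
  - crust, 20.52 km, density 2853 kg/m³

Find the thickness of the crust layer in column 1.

19.6 km

Take the compensation level at the base of the deeper column (depth z_c below the surface of column 1) and equate Σ ρ_i t_i down to z_c; mantle fills any gap and the z_c terms cancel.
Column 1: 2.542×909.8 + x×2765 + (z_c − 2.542 − x)×3261
Column 2: 2.25×0 + 20.52×2853 + (z_c − 2.25 − 20.52)×3261
The z_c×3261 term appears on both sides and cancels. Collect the known terms of each column as K = Σ(ρt)_known − 3261 × (depth of known layers): K_1 = 2312.7116 − 3261×2.542 = −5976.7504; K_2 = 58543.56 − 3261×(2.25 + 20.52) = −15709.41.
Balance: K_1 − x×(3261 − 2765) = K_2, so x = (K_1 − K_2)/(3261 − 2765) = 9732.66/496 = 19.6 km.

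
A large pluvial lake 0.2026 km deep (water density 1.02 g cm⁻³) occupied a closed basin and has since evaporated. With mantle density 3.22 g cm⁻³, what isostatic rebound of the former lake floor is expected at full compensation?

u = d ρ_w/ρ_m = 0.2026 km × 1.02/3.22 = 0.0642 km.

0.0642 km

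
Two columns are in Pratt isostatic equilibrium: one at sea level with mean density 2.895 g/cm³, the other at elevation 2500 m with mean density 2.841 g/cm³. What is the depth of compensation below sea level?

132000 m

ρ_ref D = ρ (D + h) → D (ρ_ref − ρ) = ρ h.
D = ρ h/(ρ_ref − ρ) = 2.841 × 2500 m/(2.895 − 2.841) = 132000 m.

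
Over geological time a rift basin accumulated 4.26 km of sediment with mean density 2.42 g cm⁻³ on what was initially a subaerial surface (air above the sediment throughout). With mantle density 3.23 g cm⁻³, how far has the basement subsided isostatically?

3.19 km

Subaerial load: s = t ρ_sed / ρ_m = 4.26 km × 2.42/3.23 = 3.19 km.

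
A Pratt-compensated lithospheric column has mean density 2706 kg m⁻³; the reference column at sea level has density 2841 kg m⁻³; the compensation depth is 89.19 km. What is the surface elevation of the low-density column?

4.45 km

ρ_ref D = ρ (D + h) → h = D (ρ_ref − ρ)/ρ.
h = 89.19 km × (2841 − 2706)/2706 = 4.45 km.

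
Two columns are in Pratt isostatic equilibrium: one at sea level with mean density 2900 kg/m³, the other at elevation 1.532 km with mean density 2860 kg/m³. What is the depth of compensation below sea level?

ρ_ref D = ρ (D + h) → D (ρ_ref − ρ) = ρ h.
D = ρ h/(ρ_ref − ρ) = 2860 × 1.532 km/(2900 − 2860) = 110 km.

110 km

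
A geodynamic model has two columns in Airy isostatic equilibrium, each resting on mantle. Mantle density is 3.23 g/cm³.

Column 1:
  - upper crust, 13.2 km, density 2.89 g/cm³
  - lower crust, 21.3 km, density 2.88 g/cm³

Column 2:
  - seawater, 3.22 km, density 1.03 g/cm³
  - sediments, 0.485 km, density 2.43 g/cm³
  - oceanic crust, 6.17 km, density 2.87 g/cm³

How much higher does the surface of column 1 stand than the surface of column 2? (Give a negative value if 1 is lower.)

For any compensation level in the mantle, the mantle terms cancel and isostasy reduces to e = (Σt_1 − Σt_2) − (Σ(ρt)_1 − Σ(ρt)_2) / ρ_m.
Σt_1 = 34.5 km; Σt_2 = 9.875 km; Σ(ρt)_1 = 99.492; Σ(ρt)_2 = 22.20305 (in km·g/cm³).
e = (34.5 − 9.875) − (99.492 − 22.20305) / 3.23 = 0.697 km.

0.697 km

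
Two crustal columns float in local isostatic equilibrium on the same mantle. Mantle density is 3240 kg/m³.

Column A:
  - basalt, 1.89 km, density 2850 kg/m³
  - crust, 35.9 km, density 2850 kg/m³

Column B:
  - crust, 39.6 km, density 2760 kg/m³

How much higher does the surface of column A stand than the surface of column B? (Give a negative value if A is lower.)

For any compensation level in the mantle, the mantle terms cancel and isostasy reduces to e = (Σt_A − Σt_B) − (Σ(ρt)_A − Σ(ρt)_B) / ρ_m.
Σt_A = 37.79 km; Σt_B = 39.6 km; Σ(ρt)_A = 107701.5; Σ(ρt)_B = 109296 (in km·kg/m³).
e = (37.79 − 39.6) − (107701.5 − 109296) / 3240 = −1.32 km.

−1.32 km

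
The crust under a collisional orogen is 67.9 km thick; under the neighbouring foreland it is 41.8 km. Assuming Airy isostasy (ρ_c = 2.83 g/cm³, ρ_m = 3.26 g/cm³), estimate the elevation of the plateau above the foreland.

3.44 km

Excess crust Δ = 67.9 km − 41.8 km = 26.1 km, split between elevation h and root r with h + r = Δ.
Airy balance ρ_c h = (ρ_m − ρ_c) r gives r = h ρ_c/(ρ_m − ρ_c), so h (1 + ρ_c/(ρ_m − ρ_c)) = Δ, i.e. h = Δ (ρ_m − ρ_c)/ρ_m.
h = 26.1 km × 0.43/3.26 = 3.44 km.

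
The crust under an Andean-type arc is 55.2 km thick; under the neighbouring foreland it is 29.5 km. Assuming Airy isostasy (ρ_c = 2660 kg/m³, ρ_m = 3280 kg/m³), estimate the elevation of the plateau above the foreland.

4.86 km

Excess crust Δ = 55.2 km − 29.5 km = 25.7 km, split between elevation h and root r with h + r = Δ.
Airy balance ρ_c h = (ρ_m − ρ_c) r gives r = h ρ_c/(ρ_m − ρ_c), so h (1 + ρ_c/(ρ_m − ρ_c)) = Δ, i.e. h = Δ (ρ_m − ρ_c)/ρ_m.
h = 25.7 km × 620/3280 = 4.86 km.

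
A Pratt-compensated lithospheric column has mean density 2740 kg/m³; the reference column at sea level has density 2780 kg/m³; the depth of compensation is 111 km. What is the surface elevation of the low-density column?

1.62 km

ρ_ref D = ρ (D + h) → h = D (ρ_ref − ρ)/ρ.
h = 111 km × (2780 − 2740)/2740 = 1.62 km.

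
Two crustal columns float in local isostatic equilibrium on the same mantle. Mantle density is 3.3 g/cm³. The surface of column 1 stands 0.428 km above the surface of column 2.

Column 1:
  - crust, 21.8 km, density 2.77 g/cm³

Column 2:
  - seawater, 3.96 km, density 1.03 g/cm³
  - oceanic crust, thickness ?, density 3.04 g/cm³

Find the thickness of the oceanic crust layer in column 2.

4.43 km

Take the compensation level at the base of the deeper column (depth z_c below the surface of column 1) and equate Σ ρ_i t_i down to z_c; mantle fills any gap and the z_c terms cancel.
Column 1: 21.8×2.77 + (z_c − 21.8)×3.3
Column 2: 0.428×0 + 3.96×1.03 + x×3.04 + (z_c − 0.428 − 3.96 − x)×3.3
The z_c×3.3 term appears on both sides and cancels. Collect the known terms of each column as K = Σ(ρt)_known − 3.3 × (depth of known layers): K_1 = 60.386 − 3.3×21.8 = −11.554; K_2 = 4.0788 − 3.3×(0.428 + 3.96) = −10.4016.
Balance: K_1 = K_2 − x×(3.3 − 3.04), so x = (K_2 − K_1)/(3.3 − 3.04) = 1.1524/0.26 = 4.43 km.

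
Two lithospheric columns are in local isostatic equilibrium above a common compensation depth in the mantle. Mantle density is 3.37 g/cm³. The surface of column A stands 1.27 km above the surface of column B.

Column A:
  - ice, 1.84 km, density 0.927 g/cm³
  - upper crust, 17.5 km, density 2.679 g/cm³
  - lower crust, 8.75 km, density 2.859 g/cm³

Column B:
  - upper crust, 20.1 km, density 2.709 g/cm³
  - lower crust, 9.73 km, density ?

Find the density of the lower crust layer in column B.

3.01 g/cm³

Take the compensation level at the base of the deeper column (depth z_c below the surface of column A) and equate Σ ρ_i t_i down to z_c; mantle fills any gap and the z_c terms cancel.
Column A: 1.84×0.927 + 17.5×2.679 + 8.75×2.859 + (z_c − 28.09)×3.37
Column B: 1.27×0 + 20.1×2.709 + 9.73×ρ + (z_c − 1.27 − 29.83)×3.37
The z_c×3.37 term appears on both sides and cancels. Collect the known terms of each column as K = Σ(ρt)_known − 3.37 × (depth of known layers): K_A = 73.60443 − 3.37×28.09 = −21.05887; K_B = 54.4509 − 3.37×(1.27 + 29.83) = −50.3561.
Balance: K_A = K_B + 9.73×ρ, so ρ = (K_A − K_B)/9.73 = 29.2972/9.73 = 3.01 g/cm³.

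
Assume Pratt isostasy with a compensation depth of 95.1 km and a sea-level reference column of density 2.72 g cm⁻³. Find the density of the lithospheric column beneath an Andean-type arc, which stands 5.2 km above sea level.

2.58 g cm⁻³

Pratt balance: ρ_ref D = ρ (D + h).
ρ = ρ_ref D/(D + h) = 2.72 × 95.1 km/(95.1 km + 5.2 km) = 2.58 g cm⁻³.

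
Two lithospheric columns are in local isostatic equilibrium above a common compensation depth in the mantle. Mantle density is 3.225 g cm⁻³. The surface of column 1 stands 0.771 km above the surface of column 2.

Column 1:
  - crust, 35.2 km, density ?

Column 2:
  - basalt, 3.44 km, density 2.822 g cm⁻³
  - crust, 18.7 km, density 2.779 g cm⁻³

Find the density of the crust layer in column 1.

2.88 g cm⁻³

Take the compensation level at the base of the deeper column (depth z_c below the surface of column 1) and equate Σ ρ_i t_i down to z_c; mantle fills any gap and the z_c terms cancel.
Column 1: 35.2×ρ + (z_c − 35.2)×3.225
Column 2: 0.771×0 + 3.44×2.822 + 18.7×2.779 + (z_c − 0.771 − 22.14)×3.225
The z_c×3.225 term appears on both sides and cancels. Collect the known terms of each column as K = Σ(ρt)_known − 3.225 × (depth of known layers): K_1 = 0 − 3.225×35.2 = −113.52; K_2 = 61.67498 − 3.225×(0.771 + 22.14) = −12.212995.
Balance: K_1 + 35.2×ρ = K_2, so ρ = (K_2 − K_1)/35.2 = 101.307/35.2 = 2.88 g cm⁻³.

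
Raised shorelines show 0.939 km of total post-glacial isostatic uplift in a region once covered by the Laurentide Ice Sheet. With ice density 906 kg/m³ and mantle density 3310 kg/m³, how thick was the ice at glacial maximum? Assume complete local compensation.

u = t ρ_ice/ρ_m → t = u ρ_m/ρ_ice = 0.939 km × 3310/906 = 3.43 km.

3.43 km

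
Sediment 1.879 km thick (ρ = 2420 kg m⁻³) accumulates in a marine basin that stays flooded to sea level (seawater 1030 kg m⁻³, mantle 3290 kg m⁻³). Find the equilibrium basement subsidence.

1.16 km

Submarine loading: the sediment displaces seawater, and the subsidence is in turn flooded, so s (ρ_m − ρ_w) = t (ρ_sed − ρ_w).
s = 1.879 km × (2420 − 1030) / (3290 − 1030) = 1.16 km.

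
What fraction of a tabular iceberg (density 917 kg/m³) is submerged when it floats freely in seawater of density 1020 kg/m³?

0.899

Submerged fraction = ρ_obj/ρ_fluid = 917/1020 = 0.899.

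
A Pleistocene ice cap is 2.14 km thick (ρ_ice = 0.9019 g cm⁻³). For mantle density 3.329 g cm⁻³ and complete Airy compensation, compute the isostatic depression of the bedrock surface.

Balancing pressure at the compensation depth: the ice load ρ_ice t is balanced by mantle displaced below, ρ_m s.
s = t ρ_ice / ρ_m = 2.14 km × 0.9019/3.329 = 0.58 km.

0.58 km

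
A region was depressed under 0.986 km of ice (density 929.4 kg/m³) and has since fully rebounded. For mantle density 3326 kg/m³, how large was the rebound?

0.276 km

Removing the load lets mantle flow back in; uplift u satisfies ρ_ice t = ρ_m u.
u = t ρ_ice/ρ_m = 0.986 km × 929.4/3326 = 0.276 km.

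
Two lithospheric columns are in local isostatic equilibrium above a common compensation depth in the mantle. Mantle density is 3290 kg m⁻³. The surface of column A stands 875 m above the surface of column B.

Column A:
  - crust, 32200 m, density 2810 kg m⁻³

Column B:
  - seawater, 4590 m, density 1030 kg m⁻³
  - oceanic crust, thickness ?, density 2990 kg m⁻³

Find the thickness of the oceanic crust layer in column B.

Take the compensation level at the base of the deeper column (depth z_c below the surface of column A) and equate Σ ρ_i t_i down to z_c; mantle fills any gap and the z_c terms cancel.
Column A: 32200×2810 + (z_c − 32200)×3290
Column B: 875×0 + 4590×1030 + x×2990 + (z_c − 875 − 4590 − x)×3290
The z_c×3290 term appears on both sides and cancels. Collect the known terms of each column as K = Σ(ρt)_known − 3290 × (depth of known layers): K_A = 90482000 − 3290×32200 = −15456000; K_B = 4727700 − 3290×(875 + 4590) = −13252150.
Balance: K_A = K_B − x×(3290 − 2990), so x = (K_B − K_A)/(3290 − 2990) = 2203850/300 = 7350 m.

7350 m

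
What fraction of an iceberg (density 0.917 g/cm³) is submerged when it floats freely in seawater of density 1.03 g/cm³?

0.89

Submerged fraction = ρ_obj/ρ_fluid = 0.917/1.03 = 0.89.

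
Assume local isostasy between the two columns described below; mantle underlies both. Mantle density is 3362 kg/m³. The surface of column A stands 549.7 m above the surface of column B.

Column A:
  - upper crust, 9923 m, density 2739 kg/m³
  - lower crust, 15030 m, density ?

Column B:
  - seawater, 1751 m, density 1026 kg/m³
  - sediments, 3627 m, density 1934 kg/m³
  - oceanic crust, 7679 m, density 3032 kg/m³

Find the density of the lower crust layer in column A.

Take the compensation level at the base of the deeper column (depth z_c below the surface of column A) and equate Σ ρ_i t_i down to z_c; mantle fills any gap and the z_c terms cancel.
Column A: 9923×2739 + 15030×ρ + (z_c − 24953)×3362
Column B: 549.7×0 + 1751×1026 + 3627×1934 + 7679×3032 + (z_c − 549.7 − 13057)×3362
The z_c×3362 term appears on both sides and cancels. Collect the known terms of each column as K = Σ(ρt)_known − 3362 × (depth of known layers): K_A = 27179097 − 3362×24953 = −56712889; K_B = 32093872 − 3362×(549.7 + 13057) = −13651853.4.
Balance: K_A + 15030×ρ = K_B, so ρ = (K_B − K_A)/15030 = 43061000/15030 = 2870 kg/m³.

2870 kg/m³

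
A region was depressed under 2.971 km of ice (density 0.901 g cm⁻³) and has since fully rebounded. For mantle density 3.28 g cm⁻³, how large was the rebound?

Removing the load lets mantle flow back in; uplift u satisfies ρ_ice t = ρ_m u.
u = t ρ_ice/ρ_m = 2.971 km × 0.901/3.28 = 0.816 km.

0.816 km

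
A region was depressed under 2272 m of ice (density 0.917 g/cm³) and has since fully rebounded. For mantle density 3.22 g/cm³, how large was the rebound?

647 m

Removing the load lets mantle flow back in; uplift u satisfies ρ_ice t = ρ_m u.
u = t ρ_ice/ρ_m = 2272 m × 0.917/3.22 = 647 m.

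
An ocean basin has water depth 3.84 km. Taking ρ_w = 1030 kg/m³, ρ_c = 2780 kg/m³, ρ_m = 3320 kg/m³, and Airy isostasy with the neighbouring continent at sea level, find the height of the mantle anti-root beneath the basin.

12.4 km

Balancing pressure at the compensation depth: replacing crust with seawater at the top is compensated by replacing crust with mantle at the base: d (ρ_c − ρ_w) = a (ρ_m − ρ_c).
a = d (ρ_c − ρ_w)/(ρ_m − ρ_c) = 3.84 km × 1750/540 = 12.4 km.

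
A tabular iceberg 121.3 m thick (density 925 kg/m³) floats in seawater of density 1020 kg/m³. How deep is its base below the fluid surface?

Draft d = t ρ_obj/ρ_fluid = 121.3 m × 925/1020 = 110 m.

110 m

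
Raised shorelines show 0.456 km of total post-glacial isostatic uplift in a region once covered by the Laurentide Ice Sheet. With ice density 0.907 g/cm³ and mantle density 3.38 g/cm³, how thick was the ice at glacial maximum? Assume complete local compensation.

u = t ρ_ice/ρ_m → t = u ρ_m/ρ_ice = 0.456 km × 3.38/0.907 = 1.7 km.

1.7 km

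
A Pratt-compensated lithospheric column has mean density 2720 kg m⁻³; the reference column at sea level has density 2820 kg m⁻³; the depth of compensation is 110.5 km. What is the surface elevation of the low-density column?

4.06 km

ρ_ref D = ρ (D + h) → h = D (ρ_ref − ρ)/ρ.
h = 110.5 km × (2820 − 2720)/2720 = 4.06 km.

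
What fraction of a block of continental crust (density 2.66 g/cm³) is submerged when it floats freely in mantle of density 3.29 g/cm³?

Submerged fraction = ρ_obj/ρ_fluid = 2.66/3.29 = 80.9%.

80.9%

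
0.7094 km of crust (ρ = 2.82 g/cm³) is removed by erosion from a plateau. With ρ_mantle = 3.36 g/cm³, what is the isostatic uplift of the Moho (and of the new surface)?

Unloading: uplift u = e ρ_c/ρ_m = 0.7094 km × 2.82/3.36 = 0.595 km.

0.595 km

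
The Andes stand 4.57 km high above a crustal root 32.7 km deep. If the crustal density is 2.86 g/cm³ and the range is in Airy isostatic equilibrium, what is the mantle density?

3.26 g/cm³

Airy balance: ρ_c h = (ρ_m − ρ_c) r → ρ_m = ρ_c (1 + h/r).
ρ_m = 2.86 × (1 + 4.57 km/32.7 km) = 3.26 g/cm³.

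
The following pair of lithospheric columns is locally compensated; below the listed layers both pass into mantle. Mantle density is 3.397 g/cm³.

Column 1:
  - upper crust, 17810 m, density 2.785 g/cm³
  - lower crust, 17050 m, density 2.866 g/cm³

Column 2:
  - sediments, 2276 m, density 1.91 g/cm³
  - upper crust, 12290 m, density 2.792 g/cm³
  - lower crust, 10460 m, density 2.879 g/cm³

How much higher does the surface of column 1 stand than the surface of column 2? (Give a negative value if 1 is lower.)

For any compensation level in the mantle, the mantle terms cancel and isostasy reduces to e = (Σt_1 − Σt_2) − (Σ(ρt)_1 − Σ(ρt)_2) / ρ_m.
Σt_1 = 34860 m; Σt_2 = 25026 m; Σ(ρt)_1 = 98466.15; Σ(ρt)_2 = 68775.18 (in m·g/cm³).
e = (34860 − 25026) − (98466.15 − 68775.18) / 3.397 = 1090 m.

1090 m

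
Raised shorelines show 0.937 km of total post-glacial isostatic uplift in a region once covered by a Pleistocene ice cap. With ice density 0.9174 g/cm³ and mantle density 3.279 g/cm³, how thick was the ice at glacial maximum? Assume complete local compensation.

u = t ρ_ice/ρ_m → t = u ρ_m/ρ_ice = 0.937 km × 3.279/0.9174 = 3.35 km.

3.35 km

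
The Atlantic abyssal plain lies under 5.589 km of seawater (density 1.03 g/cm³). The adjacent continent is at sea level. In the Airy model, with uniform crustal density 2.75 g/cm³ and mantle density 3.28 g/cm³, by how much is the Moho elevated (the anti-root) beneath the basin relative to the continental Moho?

18.1 km

Balancing pressure at the compensation depth: replacing crust with seawater at the top is compensated by replacing crust with mantle at the base: d (ρ_c − ρ_w) = a (ρ_m − ρ_c).
a = d (ρ_c − ρ_w)/(ρ_m − ρ_c) = 5.589 km × 1.72/0.53 = 18.1 km.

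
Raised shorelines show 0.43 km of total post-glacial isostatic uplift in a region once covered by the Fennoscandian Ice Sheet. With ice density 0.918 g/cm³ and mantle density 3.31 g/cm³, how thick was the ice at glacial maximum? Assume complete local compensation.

u = t ρ_ice/ρ_m → t = u ρ_m/ρ_ice = 0.43 km × 3.31/0.918 = 1.55 km.

1.55 km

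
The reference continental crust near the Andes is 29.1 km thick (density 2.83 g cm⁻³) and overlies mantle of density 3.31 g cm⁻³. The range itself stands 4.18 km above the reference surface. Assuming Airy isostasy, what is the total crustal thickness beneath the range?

Root depth r = h ρ_c / (ρ_m − ρ_c) = 4.18 km × 2.83 / 0.48 = 24.64 km.
Total thickness = T + h + r = 29.1 km + 4.18 km + 24.64 km = 57.9 km.

57.9 km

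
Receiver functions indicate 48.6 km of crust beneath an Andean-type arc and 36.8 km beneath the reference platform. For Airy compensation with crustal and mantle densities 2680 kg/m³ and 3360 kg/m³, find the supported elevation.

Excess crust Δ = 48.6 km − 36.8 km = 11.8 km, split between elevation h and root r with h + r = Δ.
Airy balance ρ_c h = (ρ_m − ρ_c) r gives r = h ρ_c/(ρ_m − ρ_c), so h (1 + ρ_c/(ρ_m − ρ_c)) = Δ, i.e. h = Δ (ρ_m − ρ_c)/ρ_m.
h = 11.8 km × 680/3360 = 2.39 km.

2.39 km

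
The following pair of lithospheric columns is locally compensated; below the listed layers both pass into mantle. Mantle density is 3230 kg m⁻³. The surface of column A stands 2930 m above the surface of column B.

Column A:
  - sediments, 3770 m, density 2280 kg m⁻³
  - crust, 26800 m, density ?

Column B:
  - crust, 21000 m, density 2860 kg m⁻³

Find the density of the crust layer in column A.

Take the compensation level at the base of the deeper column (depth z_c below the surface of column A) and equate Σ ρ_i t_i down to z_c; mantle fills any gap and the z_c terms cancel.
Column A: 3770×2280 + 26800×ρ + (z_c − 30570)×3230
Column B: 2930×0 + 21000×2860 + (z_c − 2930 − 21000)×3230
The z_c×3230 term appears on both sides and cancels. Collect the known terms of each column as K = Σ(ρt)_known − 3230 × (depth of known layers): K_A = 8595600 − 3230×30570 = −90145500; K_B = 60060000 − 3230×(2930 + 21000) = −17233900.
Balance: K_A + 26800×ρ = K_B, so ρ = (K_B − K_A)/26800 = 72911600/26800 = 2720 kg m⁻³.

2720 kg m⁻³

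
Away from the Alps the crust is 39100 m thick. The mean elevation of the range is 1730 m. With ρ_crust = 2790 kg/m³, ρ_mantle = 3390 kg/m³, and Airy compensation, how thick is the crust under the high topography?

Root depth r = h ρ_c / (ρ_m − ρ_c) = 1730 m × 2790 / 600 = 8044 m.
Total thickness = T + h + r = 39100 m + 1730 m + 8044 m = 48900 m.

48900 m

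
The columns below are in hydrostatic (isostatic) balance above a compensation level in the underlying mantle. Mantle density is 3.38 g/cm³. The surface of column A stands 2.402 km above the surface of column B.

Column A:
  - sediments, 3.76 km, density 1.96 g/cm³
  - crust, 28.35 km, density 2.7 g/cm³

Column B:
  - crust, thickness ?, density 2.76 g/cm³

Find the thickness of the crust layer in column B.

26.6 km

Take the compensation level at the base of the deeper column (depth z_c below the surface of column A) and equate Σ ρ_i t_i down to z_c; mantle fills any gap and the z_c terms cancel.
Column A: 3.76×1.96 + 28.35×2.7 + (z_c − 32.11)×3.38
Column B: 2.402×0 + x×2.76 + (z_c − 2.402 − 0 − x)×3.38
The z_c×3.38 term appears on both sides and cancels. Collect the known terms of each column as K = Σ(ρt)_known − 3.38 × (depth of known layers): K_A = 83.9146 − 3.38×32.11 = −24.6172; K_B = 0 − 3.38×(2.402 + 0) = −8.11876.
Balance: K_A = K_B − x×(3.38 − 2.76), so x = (K_B − K_A)/(3.38 − 2.76) = 16.4984/0.62 = 26.6 km.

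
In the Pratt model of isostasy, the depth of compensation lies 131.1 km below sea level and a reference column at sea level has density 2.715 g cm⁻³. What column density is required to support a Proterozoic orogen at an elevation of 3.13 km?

Pratt balance: ρ_ref D = ρ (D + h).
ρ = ρ_ref D/(D + h) = 2.715 × 131.1 km/(131.1 km + 3.13 km) = 2.65 g cm⁻³.

2.65 g cm⁻³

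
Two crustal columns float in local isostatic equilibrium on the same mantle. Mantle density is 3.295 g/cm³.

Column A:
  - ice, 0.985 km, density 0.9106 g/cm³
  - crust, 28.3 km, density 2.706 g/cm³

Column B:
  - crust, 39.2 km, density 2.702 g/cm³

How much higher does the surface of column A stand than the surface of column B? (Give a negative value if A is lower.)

For any compensation level in the mantle, the mantle terms cancel and isostasy reduces to e = (Σt_A − Σt_B) − (Σ(ρt)_A − Σ(ρt)_B) / ρ_m.
Σt_A = 29.285 km; Σt_B = 39.2 km; Σ(ρt)_A = 77.476741; Σ(ρt)_B = 105.9184 (in km·g/cm³).
e = (29.285 − 39.2) − (77.476741 − 105.9184) / 3.295 = −1.28 km.

−1.28 km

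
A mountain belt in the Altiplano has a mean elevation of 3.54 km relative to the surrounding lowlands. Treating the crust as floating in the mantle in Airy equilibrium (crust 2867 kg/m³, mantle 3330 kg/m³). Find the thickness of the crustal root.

In Airy isostatic equilibrium: the weight of the topography is balanced by the buoyancy of the root, ρ_c h = (ρ_m − ρ_c) r.
r = h · ρ_c / (ρ_m − ρ_c) = 3.54 km × 2867 / (3330 − 2867) = 21.9 km.

21.9 km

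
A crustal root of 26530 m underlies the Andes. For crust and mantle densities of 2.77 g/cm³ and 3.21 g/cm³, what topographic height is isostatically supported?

In Airy isostatic equilibrium: ρ_c h = (ρ_m − ρ_c) r.
h = r (ρ_m − ρ_c) / ρ_c = 26530 m × (3.21 − 2.77) / 2.77 = 4210 m.

4210 m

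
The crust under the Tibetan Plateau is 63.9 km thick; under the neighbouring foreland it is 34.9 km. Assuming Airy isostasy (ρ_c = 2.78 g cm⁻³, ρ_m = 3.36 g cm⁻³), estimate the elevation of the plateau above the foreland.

Excess crust Δ = 63.9 km − 34.9 km = 29 km, split between elevation h and root r with h + r = Δ.
Airy balance ρ_c h = (ρ_m − ρ_c) r gives r = h ρ_c/(ρ_m − ρ_c), so h (1 + ρ_c/(ρ_m − ρ_c)) = Δ, i.e. h = Δ (ρ_m − ρ_c)/ρ_m.
h = 29 km × 0.58/3.36 = 5.01 km.

5.01 km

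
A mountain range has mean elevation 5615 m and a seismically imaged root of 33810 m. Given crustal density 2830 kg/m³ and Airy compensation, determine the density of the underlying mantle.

3300 kg/m³

Airy balance: ρ_c h = (ρ_m − ρ_c) r → ρ_m = ρ_c (1 + h/r).
ρ_m = 2830 × (1 + 5615 m/33810 m) = 3300 kg/m³.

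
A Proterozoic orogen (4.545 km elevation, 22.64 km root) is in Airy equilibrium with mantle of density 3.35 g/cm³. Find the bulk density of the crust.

ρ_c h = (ρ_m − ρ_c) r → ρ_c (h + r) = ρ_m r → ρ_c = ρ_m r / (h + r).
ρ_c = 3.35 × 22.64 km / (4.545 km + 22.64 km) = 2.79 g/cm³.

2.79 g/cm³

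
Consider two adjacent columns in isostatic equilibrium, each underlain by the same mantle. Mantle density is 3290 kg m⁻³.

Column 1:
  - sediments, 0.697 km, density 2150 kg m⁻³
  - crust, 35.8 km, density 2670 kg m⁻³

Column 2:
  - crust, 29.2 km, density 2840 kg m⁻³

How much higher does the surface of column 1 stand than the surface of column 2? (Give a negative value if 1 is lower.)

For any compensation level in the mantle, the mantle terms cancel and isostasy reduces to e = (Σt_1 − Σt_2) − (Σ(ρt)_1 − Σ(ρt)_2) / ρ_m.
Σt_1 = 36.497 km; Σt_2 = 29.2 km; Σ(ρt)_1 = 97084.55; Σ(ρt)_2 = 82928 (in km·kg m⁻³).
e = (36.497 − 29.2) − (97084.55 − 82928) / 3290 = 2.99 km.

2.99 km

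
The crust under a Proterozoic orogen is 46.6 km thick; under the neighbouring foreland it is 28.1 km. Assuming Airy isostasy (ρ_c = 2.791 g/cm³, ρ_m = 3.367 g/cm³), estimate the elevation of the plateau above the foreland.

3.16 km

Excess crust Δ = 46.6 km − 28.1 km = 18.5 km, split between elevation h and root r with h + r = Δ.
Airy balance ρ_c h = (ρ_m − ρ_c) r gives r = h ρ_c/(ρ_m − ρ_c), so h (1 + ρ_c/(ρ_m − ρ_c)) = Δ, i.e. h = Δ (ρ_m − ρ_c)/ρ_m.
h = 18.5 km × 0.576/3.367 = 3.16 km.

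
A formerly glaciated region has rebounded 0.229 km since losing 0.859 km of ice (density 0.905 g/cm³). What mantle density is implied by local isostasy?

ρ_m = ρ_ice t / u = 0.905 × 0.859 km/0.229 km = 3.39 g/cm³.

3.39 g/cm³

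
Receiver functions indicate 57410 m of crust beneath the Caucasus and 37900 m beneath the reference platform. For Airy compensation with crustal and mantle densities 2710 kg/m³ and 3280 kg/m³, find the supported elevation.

Excess crust Δ = 57410 m − 37900 m = 19510 m, split between elevation h and root r with h + r = Δ.
Airy balance ρ_c h = (ρ_m − ρ_c) r gives r = h ρ_c/(ρ_m − ρ_c), so h (1 + ρ_c/(ρ_m − ρ_c)) = Δ, i.e. h = Δ (ρ_m − ρ_c)/ρ_m.
h = 19510 m × 570/3280 = 3390 m.

3390 m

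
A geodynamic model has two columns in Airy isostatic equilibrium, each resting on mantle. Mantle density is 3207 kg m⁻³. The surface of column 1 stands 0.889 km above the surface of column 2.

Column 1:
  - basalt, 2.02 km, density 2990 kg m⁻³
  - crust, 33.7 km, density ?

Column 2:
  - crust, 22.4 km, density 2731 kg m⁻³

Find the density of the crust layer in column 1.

2820 kg m⁻³

Take the compensation level at the base of the deeper column (depth z_c below the surface of column 1) and equate Σ ρ_i t_i down to z_c; mantle fills any gap and the z_c terms cancel.
Column 1: 2.02×2990 + 33.7×ρ + (z_c − 35.72)×3207
Column 2: 0.889×0 + 22.4×2731 + (z_c − 0.889 − 22.4)×3207
The z_c×3207 term appears on both sides and cancels. Collect the known terms of each column as K = Σ(ρt)_known − 3207 × (depth of known layers): K_1 = 6039.8 − 3207×35.72 = −108514.24; K_2 = 61174.4 − 3207×(0.889 + 22.4) = −13513.423.
Balance: K_1 + 33.7×ρ = K_2, so ρ = (K_2 − K_1)/33.7 = 95000.8/33.7 = 2820 kg m⁻³.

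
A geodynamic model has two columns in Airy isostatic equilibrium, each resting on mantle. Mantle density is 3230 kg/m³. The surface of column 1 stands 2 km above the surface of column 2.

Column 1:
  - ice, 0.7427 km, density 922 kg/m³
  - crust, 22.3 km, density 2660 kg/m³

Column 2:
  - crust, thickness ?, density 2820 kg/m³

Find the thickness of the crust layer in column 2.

19.4 km

Take the compensation level at the base of the deeper column (depth z_c below the surface of column 1) and equate Σ ρ_i t_i down to z_c; mantle fills any gap and the z_c terms cancel.
Column 1: 0.7427×922 + 22.3×2660 + (z_c − 23.0427)×3230
Column 2: 2×0 + x×2820 + (z_c − 2 − 0 − x)×3230
The z_c×3230 term appears on both sides and cancels. Collect the known terms of each column as K = Σ(ρt)_known − 3230 × (depth of known layers): K_1 = 60002.7694 − 3230×23.0427 = −14425.1516; K_2 = 0 − 3230×(2 + 0) = −6460.
Balance: K_1 = K_2 − x×(3230 − 2820), so x = (K_2 − K_1)/(3230 − 2820) = 7965.15/410 = 19.4 km.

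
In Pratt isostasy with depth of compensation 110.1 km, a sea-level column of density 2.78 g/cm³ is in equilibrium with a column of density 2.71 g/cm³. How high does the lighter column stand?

ρ_ref D = ρ (D + h) → h = D (ρ_ref − ρ)/ρ.
h = 110.1 km × (2.78 − 2.71)/2.71 = 2.84 km.

2.84 km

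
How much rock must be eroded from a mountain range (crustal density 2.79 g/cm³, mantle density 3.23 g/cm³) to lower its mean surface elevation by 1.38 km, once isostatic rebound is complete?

Net drop Δ = e − u = e − e ρ_c/ρ_m = e (ρ_m − ρ_c)/ρ_m.
e = Δ ρ_m/(ρ_m − ρ_c) = 1.38 km × 3.23/0.44 = 10.1 km.

10.1 km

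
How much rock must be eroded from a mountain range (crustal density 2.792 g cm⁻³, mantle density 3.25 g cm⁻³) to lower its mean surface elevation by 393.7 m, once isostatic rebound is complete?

Net drop Δ = e − u = e − e ρ_c/ρ_m = e (ρ_m − ρ_c)/ρ_m.
e = Δ ρ_m/(ρ_m − ρ_c) = 393.7 m × 3.25/0.458 = 2790 m.

2790 m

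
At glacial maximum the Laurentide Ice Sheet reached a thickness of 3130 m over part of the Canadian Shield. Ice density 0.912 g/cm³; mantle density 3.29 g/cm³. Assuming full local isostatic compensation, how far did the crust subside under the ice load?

868 m

In Airy isostatic equilibrium: the ice load ρ_ice t is balanced by mantle displaced below, ρ_m s.
s = t ρ_ice / ρ_m = 3130 m × 0.912/3.29 = 868 m.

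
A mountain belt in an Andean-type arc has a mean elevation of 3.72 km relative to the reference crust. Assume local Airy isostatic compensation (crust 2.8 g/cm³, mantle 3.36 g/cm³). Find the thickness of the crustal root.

In Airy isostatic equilibrium: the weight of the topography is balanced by the buoyancy of the root, ρ_c h = (ρ_m − ρ_c) r.
r = h · ρ_c / (ρ_m − ρ_c) = 3.72 km × 2.8 / (3.36 − 2.8) = 18.6 km.

18.6 km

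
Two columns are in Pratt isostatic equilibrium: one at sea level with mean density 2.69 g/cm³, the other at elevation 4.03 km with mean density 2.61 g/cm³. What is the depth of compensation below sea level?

131 km

ρ_ref D = ρ (D + h) → D (ρ_ref − ρ) = ρ h.
D = ρ h/(ρ_ref − ρ) = 2.61 × 4.03 km/(2.69 − 2.61) = 131 km.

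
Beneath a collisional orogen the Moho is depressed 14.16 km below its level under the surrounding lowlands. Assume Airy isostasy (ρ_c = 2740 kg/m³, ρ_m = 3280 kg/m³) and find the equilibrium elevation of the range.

In Airy isostatic equilibrium: ρ_c h = (ρ_m − ρ_c) r.
h = r (ρ_m − ρ_c) / ρ_c = 14.16 km × (3280 − 2740) / 2740 = 2.79 km.

2.79 km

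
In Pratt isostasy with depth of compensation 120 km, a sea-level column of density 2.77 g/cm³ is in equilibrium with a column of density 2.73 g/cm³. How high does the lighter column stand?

ρ_ref D = ρ (D + h) → h = D (ρ_ref − ρ)/ρ.
h = 120 km × (2.77 − 2.73)/2.73 = 1.76 km.

1.76 km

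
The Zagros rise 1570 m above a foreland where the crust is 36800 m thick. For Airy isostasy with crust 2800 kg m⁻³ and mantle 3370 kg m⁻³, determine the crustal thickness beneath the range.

46100 m

Root depth r = h ρ_c / (ρ_m − ρ_c) = 1570 m × 2800 / 570 = 7712 m.
Total thickness = T + h + r = 36800 m + 1570 m + 7712 m = 46100 m.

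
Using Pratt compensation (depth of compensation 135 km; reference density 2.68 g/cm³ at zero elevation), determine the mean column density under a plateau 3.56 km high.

Pratt balance: ρ_ref D = ρ (D + h).
ρ = ρ_ref D/(D + h) = 2.68 × 135 km/(135 km + 3.56 km) = 2.61 g/cm³.

2.61 g/cm³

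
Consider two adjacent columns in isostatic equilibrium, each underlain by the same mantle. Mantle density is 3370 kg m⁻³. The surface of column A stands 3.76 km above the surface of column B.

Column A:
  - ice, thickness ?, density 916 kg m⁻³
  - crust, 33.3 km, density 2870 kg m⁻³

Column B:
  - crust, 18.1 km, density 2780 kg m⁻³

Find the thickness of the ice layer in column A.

Take the compensation level at the base of the deeper column (depth z_c below the surface of column A) and equate Σ ρ_i t_i down to z_c; mantle fills any gap and the z_c terms cancel.
Column A: x×916 + 33.3×2870 + (z_c − 33.3 − x)×3370
Column B: 3.76×0 + 18.1×2780 + (z_c − 3.76 − 18.1)×3370
The z_c×3370 term appears on both sides and cancels. Collect the known terms of each column as K = Σ(ρt)_known − 3370 × (depth of known layers): K_A = 95571 − 3370×33.3 = −16650; K_B = 50318 − 3370×(3.76 + 18.1) = −23350.2.
Balance: K_A − x×(3370 − 916) = K_B, so x = (K_A − K_B)/(3370 − 916) = 6700.2/2454 = 2.73 km.

2.73 km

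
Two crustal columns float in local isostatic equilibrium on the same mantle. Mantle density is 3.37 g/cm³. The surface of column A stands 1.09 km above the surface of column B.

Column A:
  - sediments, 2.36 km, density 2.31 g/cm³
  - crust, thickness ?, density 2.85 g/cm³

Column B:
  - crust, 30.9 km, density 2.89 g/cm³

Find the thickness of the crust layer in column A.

30.8 km

Take the compensation level at the base of the deeper column (depth z_c below the surface of column A) and equate Σ ρ_i t_i down to z_c; mantle fills any gap and the z_c terms cancel.
Column A: 2.36×2.31 + x×2.85 + (z_c − 2.36 − x)×3.37
Column B: 1.09×0 + 30.9×2.89 + (z_c − 1.09 − 30.9)×3.37
The z_c×3.37 term appears on both sides and cancels. Collect the known terms of each column as K = Σ(ρt)_known − 3.37 × (depth of known layers): K_A = 5.4516 − 3.37×2.36 = −2.5016; K_B = 89.301 − 3.37×(1.09 + 30.9) = −18.5053.
Balance: K_A − x×(3.37 − 2.85) = K_B, so x = (K_A − K_B)/(3.37 − 2.85) = 16.0037/0.52 = 30.8 km.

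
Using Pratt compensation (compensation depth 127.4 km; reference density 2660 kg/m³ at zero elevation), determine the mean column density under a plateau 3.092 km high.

2600 kg/m³

Pratt balance: ρ_ref D = ρ (D + h).
ρ = ρ_ref D/(D + h) = 2660 × 127.4 km/(127.4 km + 3.092 km) = 2600 kg/m³.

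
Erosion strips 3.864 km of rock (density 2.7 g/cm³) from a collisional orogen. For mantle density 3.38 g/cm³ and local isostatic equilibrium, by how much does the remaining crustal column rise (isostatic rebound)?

3.09 km

Unloading: uplift u = e ρ_c/ρ_m = 3.864 km × 2.7/3.38 = 3.09 km.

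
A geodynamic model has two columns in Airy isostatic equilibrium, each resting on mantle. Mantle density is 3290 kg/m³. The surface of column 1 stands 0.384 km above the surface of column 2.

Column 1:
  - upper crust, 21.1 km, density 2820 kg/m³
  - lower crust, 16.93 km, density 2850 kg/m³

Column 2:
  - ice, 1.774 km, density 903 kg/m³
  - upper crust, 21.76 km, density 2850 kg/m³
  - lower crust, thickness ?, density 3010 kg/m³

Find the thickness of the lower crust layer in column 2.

8.19 km

Take the compensation level at the base of the deeper column (depth z_c below the surface of column 1) and equate Σ ρ_i t_i down to z_c; mantle fills any gap and the z_c terms cancel.
Column 1: 21.1×2820 + 16.93×2850 + (z_c − 38.03)×3290
Column 2: 0.384×0 + 1.774×903 + 21.76×2850 + x×3010 + (z_c − 0.384 − 23.534 − x)×3290
The z_c×3290 term appears on both sides and cancels. Collect the known terms of each column as K = Σ(ρt)_known − 3290 × (depth of known layers): K_1 = 107752.5 − 3290×38.03 = −17366.2; K_2 = 63617.922 − 3290×(0.384 + 23.534) = −15072.298.
Balance: K_1 = K_2 − x×(3290 − 3010), so x = (K_2 − K_1)/(3290 − 3010) = 2293.9/280 = 8.19 km.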